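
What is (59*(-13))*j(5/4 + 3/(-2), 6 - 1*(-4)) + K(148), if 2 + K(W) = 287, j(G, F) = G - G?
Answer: 285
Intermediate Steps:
j(G, F) = 0
K(W) = 285 (K(W) = -2 + 287 = 285)
(59*(-13))*j(5/4 + 3/(-2), 6 - 1*(-4)) + K(148) = (59*(-13))*0 + 285 = -767*0 + 285 = 0 + 285 = 285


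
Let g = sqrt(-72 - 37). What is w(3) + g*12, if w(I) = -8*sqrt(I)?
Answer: -8*sqrt(3) + 12*I*sqrt(109) ≈ -13.856 + 125.28*I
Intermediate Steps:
g = I*sqrt(109) (g = sqrt(-109) = I*sqrt(109) ≈ 10.44*I)
w(3) + g*12 = -8*sqrt(3) + (I*sqrt(109))*12 = -8*sqrt(3) + 12*I*sqrt(109)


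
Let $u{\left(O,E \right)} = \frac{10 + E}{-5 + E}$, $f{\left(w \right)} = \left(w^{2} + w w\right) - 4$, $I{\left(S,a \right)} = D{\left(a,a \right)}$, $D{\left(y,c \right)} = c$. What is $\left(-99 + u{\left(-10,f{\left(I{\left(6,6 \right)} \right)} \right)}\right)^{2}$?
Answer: $\frac{4214809}{441} \approx 9557.4$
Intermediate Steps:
$I{\left(S,a \right)} = a$
$f{\left(w \right)} = -4 + 2 w^{2}$ ($f{\left(w \right)} = \left(w^{2} + w^{2}\right) - 4 = 2 w^{2} - 4 = -4 + 2 w^{2}$)
$u{\left(O,E \right)} = \frac{10 + E}{-5 + E}$
$\left(-99 + u{\left(-10,f{\left(I{\left(6,6 \right)} \right)} \right)}\right)^{2} = \left(-99 + \frac{10 - \left(4 - 2 \cdot 6^{2}\right)}{-5 - \left(4 - 2 \cdot 6^{2}\right)}\right)^{2} = \left(-99 + \frac{10 + \left(-4 + 2 \cdot 36\right)}{-5 + \left(-4 + 2 \cdot 36\right)}\right)^{2} = \left(-99 + \frac{10 + \left(-4 + 72\right)}{-5 + \left(-4 + 72\right)}\right)^{2} = \left(-99 + \frac{10 + 68}{-5 + 68}\right)^{2} = \left(-99 + \frac{1}{63} \cdot 78\right)^{2} = \left(-99 + \frac{26}{21}\right)^{2} = \left(- \frac{2053}{21}\right)^{2} = \frac{4214809}{441}$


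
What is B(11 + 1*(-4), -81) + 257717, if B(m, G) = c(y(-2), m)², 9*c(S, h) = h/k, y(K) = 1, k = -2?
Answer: 83500357/324 ≈ 2.5772e+5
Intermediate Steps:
c(S, h) = -h/18 (c(S, h) = (h/(-2))/9 = (h*(-½))/9 = (-h/2)/9 = -h/18)
B(m, G) = m²/324 (B(m, G) = (-m/18)² = m²/324)
B(11 + 1*(-4), -81) + 257717 = (11 + 1*(-4))²/324 + 257717 = (11 - 4)²/324 + 257717 = (1/324)*7² + 257717 = (1/324)*49 + 257717 = 49/324 + 257717 = 83500357/324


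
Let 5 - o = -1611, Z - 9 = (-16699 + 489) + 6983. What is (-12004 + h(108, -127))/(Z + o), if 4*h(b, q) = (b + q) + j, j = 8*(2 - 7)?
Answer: 16025/10136 ≈ 1.5810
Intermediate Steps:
Z = -9218 (Z = 9 + ((-16699 + 489) + 6983) = 9 + (-16210 + 6983) = 9 - 9227 = -9218)
o = 1616 (o = 5 - 1*(-1611) = 5 + 1611 = 1616)
j = -40 (j = 8*(-5) = -40)
h(b, q) = -10 + b/4 + q/4 (h(b, q) = ((b + q) - 40)/4 = (-40 + b + q)/4 = -10 + b/4 + q/4)
(-12004 + h(108, -127))/(Z + o) = (-12004 + (-10 + (¼)*108 + (¼)*(-127)))/(-9218 + 1616) = (-12004 + (-10 + 27 - 127/4))/(-7602) = (-12004 - 59/4)*(-1/7602) = -48075/4*(-1/7602) = 16025/10136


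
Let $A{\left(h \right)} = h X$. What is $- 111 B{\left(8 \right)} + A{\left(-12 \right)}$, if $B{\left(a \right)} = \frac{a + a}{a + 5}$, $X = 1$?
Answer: $- \frac{1932}{13} \approx -148.62$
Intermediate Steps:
$B{\left(a \right)} = \frac{2 a}{5 + a}$
$A{\left(h \right)} = h$ ($A{\left(h \right)} = h 1 = h$)
$- 111 B{\left(8 \right)} + A{\left(-12 \right)} = - 111 \cdot 2 \cdot 8 \frac{1}{5 + 8} - 12 = - 111 \cdot 2 \cdot 8 \cdot \frac{1}{13} - 12 = \left(-111\right) \frac{16}{13} - 12 = - \frac{1776}{13} - 12 = - \frac{1932}{13}$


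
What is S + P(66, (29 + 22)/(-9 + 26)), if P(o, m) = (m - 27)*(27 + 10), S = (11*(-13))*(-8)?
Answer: 256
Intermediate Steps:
S = 1144 (S = -143*(-8) = 1144)
P(o, m) = -999 + 37*m (P(o, m) = (-27 + m)*37 = -999 + 37*m)
S + P(66, (29 + 22)/(-9 + 26)) = 1144 + (-999 + 37*((29 + 22)/(-9 + 26))) = 1144 + (-999 + 37*(51/17)) = 1144 + (-999 + 37*(51*(1/17))) = 1144 + (-999 + 37*3) = 1144 + (-999 + 111) = 1144 - 888 = 256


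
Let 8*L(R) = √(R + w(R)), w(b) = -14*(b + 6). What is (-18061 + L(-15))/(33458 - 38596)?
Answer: 18061/5138 - √111/41104 ≈ 3.5149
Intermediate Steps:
w(b) = -84 - 14*b (w(b) = -14*(6 + b) = -84 - 14*b)
L(R) = √(-84 - 13*R)/8 (L(R) = √(R + (-84 - 14*R))/8 = √(-84 - 13*R)/8)
(-18061 + L(-15))/(33458 - 38596) = (-18061 + √(-84 - 13*(-15))/8)/(33458 - 38596) = (-18061 + √(-84 + 195)/8)/(-5138) = (-18061 + √111/8)*(-1/5138) = 18061/5138 - √111/41104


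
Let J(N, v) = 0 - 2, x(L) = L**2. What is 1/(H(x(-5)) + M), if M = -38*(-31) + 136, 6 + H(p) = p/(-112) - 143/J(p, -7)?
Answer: 112/154479 ≈ 0.00072502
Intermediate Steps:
J(N, v) = -2
H(p) = 131/2 - p/112 (H(p) = -6 + (p/(-112) - 143/(-2)) = -6 + (p*(-1/112) - 143*(-1/2)) = -6 + (-p/112 + 143/2) = -6 + (143/2 - p/112) = 131/2 - p/112)
M = 1314 (M = 1178 + 136 = 1314)
1/(H(x(-5)) + M) = 1/((131/2 - 1/112*(-5)**2) + 1314) = 1/((131/2 - 1/112*25) + 1314) = 1/((131/2 - 25/112) + 1314) = 1/(7311/112 + 1314) = 1/(154479/112) = 112/154479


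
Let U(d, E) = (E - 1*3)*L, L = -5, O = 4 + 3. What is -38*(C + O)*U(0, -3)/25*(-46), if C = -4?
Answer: 31464/5 ≈ 6292.8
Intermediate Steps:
O = 7
U(d, E) = 15 - 5*E (U(d, E) = (E - 1*3)*(-5) = (E - 3)*(-5) = (-3 + E)*(-5) = 15 - 5*E)
-38*(C + O)*U(0, -3)/25*(-46) = -38*(-4 + 7)*(15 - 5*(-3))/25*(-46) = -38*3*(15 + 15)/25*(-46) = -38*3*30/25*(-46) = -3420/25*(-46) = -38*18/5*(-46) = -684/5*(-46) = 31464/5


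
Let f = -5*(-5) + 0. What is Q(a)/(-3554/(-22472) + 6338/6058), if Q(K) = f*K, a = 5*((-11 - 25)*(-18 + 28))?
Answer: -510507660000/13663139 ≈ -37364.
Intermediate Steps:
f = 25 (f = 25 + 0 = 25)
a = -1800 (a = 5*(-36*10) = 5*(-360) = -1800)
Q(K) = 25*K
Q(a)/(-3554/(-22472) + 6338/6058) = (25*(-1800))/(-3554/(-22472) + 6338/6058) = -45000/(-3554*(-1/22472) + 6338*(1/6058)) = -45000/(1777/11236 + 3169/3029) = -45000/40989417/34033844 = -45000*34033844/40989417 = -510507660000/13663139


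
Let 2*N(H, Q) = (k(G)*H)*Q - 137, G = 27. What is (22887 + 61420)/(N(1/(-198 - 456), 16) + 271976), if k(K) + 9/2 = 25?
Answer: 55136778/177827341 ≈ 0.31006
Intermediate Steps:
k(K) = 41/2 (k(K) = -9/2 + 25 = 41/2)
N(H, Q) = -137/2 + 41*H*Q/4 (N(H, Q) = ((41*H/2)*Q - 137)/2 = (41*H*Q/2 - 137)/2 = (-137 + 41*H*Q/2)/2 = -137/2 + 41*H*Q/4)
(22887 + 61420)/(N(1/(-198 - 456), 16) + 271976) = (22887 + 61420)/((-137/2 + (41/4)*16/(-198 - 456)) + 271976) = 84307/((-137/2 + (41/4)*16/(-654)) + 271976) = 84307/((-137/2 + (41/4)*(-1/654)*16) + 271976) = 84307/((-137/2 - 82/327) + 271976) = 84307/(-44963/654 + 271976) = 84307/(177827341/654) = 84307*(654/177827341) = 55136778/177827341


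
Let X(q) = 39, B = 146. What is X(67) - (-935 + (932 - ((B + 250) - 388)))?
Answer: 50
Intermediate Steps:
X(67) - (-935 + (932 - ((B + 250) - 388))) = 39 - (-935 + (932 - ((146 + 250) - 388))) = 39 - (-935 + (932 - (396 - 388))) = 39 - (-935 + (932 - 1*8)) = 39 - (-935 + (932 - 8)) = 39 - (-935 + 924) = 39 - 1*(-11) = 39 + 11 = 50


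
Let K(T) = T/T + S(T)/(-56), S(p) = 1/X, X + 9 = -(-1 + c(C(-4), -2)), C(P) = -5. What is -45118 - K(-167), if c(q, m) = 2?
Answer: -25266641/560 ≈ -45119.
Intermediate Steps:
X = -10 (X = -9 - (-1 + 2) = -9 - 1*1 = -9 - 1 = -10)
S(p) = -⅒ (S(p) = 1/(-10) = -⅒)
K(T) = 561/560 (K(T) = T/T - ⅒/(-56) = 1 - ⅒*(-1/56) = 1 + 1/560 = 561/560)
-45118 - K(-167) = -45118 - 1*561/560 = -45118 - 561/560 = -25266641/560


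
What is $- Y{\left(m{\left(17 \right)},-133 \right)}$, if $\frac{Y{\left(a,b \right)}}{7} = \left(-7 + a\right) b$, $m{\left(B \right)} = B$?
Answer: $9310$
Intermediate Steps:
$Y{\left(a,b \right)} = 7 b \left(-7 + a\right)$ ($Y{\left(a,b \right)} = 7 \left(-7 + a\right) b = 7 b \left(-7 + a\right)$)
$- Y{\left(m{\left(17 \right)},-133 \right)} = - 7 \left(-133\right) \left(-7 + 17\right) = - 7 \left(-133\right) 10 = \left(-1\right) \left(-9310\right) = 9310$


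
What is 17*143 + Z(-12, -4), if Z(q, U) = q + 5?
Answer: 2424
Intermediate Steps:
Z(q, U) = 5 + q
17*143 + Z(-12, -4) = 17*143 + (5 - 12) = 2431 - 7 = 2424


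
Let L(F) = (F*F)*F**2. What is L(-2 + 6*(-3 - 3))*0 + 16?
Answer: 16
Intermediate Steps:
L(F) = F**4 (L(F) = F**2*F**2 = F**4)
L(-2 + 6*(-3 - 3))*0 + 16 = (-2 + 6*(-3 - 3))**4*0 + 16 = (-2 + 6*(-6))**4*0 + 16 = (-2 - 36)**4*0 + 16 = (-38)**4*0 + 16 = 2085136*0 + 16 = 0 + 16 = 16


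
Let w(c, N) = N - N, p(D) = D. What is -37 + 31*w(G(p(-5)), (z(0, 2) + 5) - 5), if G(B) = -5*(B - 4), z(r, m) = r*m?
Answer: -37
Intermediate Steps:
z(r, m) = m*r
G(B) = 20 - 5*B (G(B) = -5*(-4 + B) = 20 - 5*B)
w(c, N) = 0
-37 + 31*w(G(p(-5)), (z(0, 2) + 5) - 5) = -37 + 31*0 = -37 + 0 = -37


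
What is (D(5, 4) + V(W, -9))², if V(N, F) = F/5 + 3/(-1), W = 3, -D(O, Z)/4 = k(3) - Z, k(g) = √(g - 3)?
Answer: 3136/25 ≈ 125.44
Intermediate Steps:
k(g) = √(-3 + g)
D(O, Z) = 4*Z (D(O, Z) = -4*(√(-3 + 3) - Z) = -4*(√0 - Z) = -4*(0 - Z) = -(-4)*Z = 4*Z)
V(N, F) = -3 + F/5 (V(N, F) = F*(⅕) + 3*(-1) = F/5 - 3 = -3 + F/5)
(D(5, 4) + V(W, -9))² = (4*4 + (-3 + (⅕)*(-9)))² = (16 + (-3 - 9/5))² = (16 - 24/5)² = (56/5)² = 3136/25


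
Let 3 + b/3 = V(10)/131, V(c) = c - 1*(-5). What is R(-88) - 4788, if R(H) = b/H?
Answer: -27597465/5764 ≈ -4787.9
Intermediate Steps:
V(c) = 5 + c (V(c) = c + 5 = 5 + c)
b = -1134/131 (b = -9 + 3*((5 + 10)/131) = -9 + 3*(15*(1/131)) = -9 + 3*(15/131) = -9 + 45/131 = -1134/131 ≈ -8.6565)
R(H) = -1134/(131*H)
R(-88) - 4788 = -1134/131/(-88) - 4788 = -1134/131*(-1/88) - 4788 = 567/5764 - 4788 = -27597465/5764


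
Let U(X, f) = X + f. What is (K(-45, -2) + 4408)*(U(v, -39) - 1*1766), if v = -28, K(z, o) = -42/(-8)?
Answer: -32357949/4 ≈ -8.0895e+6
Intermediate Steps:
K(z, o) = 21/4 (K(z, o) = -42*(-⅛) = 21/4)
(K(-45, -2) + 4408)*(U(v, -39) - 1*1766) = (21/4 + 4408)*((-28 - 39) - 1*1766) = 17653*(-67 - 1766)/4 = (17653/4)*(-1833) = -32357949/4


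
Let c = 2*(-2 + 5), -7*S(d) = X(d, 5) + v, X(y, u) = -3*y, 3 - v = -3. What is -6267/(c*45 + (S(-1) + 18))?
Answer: -14623/669 ≈ -21.858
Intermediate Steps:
v = 6 (v = 3 - 1*(-3) = 3 + 3 = 6)
S(d) = -6/7 + 3*d/7 (S(d) = -(-3*d + 6)/7 = -(6 - 3*d)/7 = -6/7 + 3*d/7)
c = 6 (c = 2*3 = 6)
-6267/(c*45 + (S(-1) + 18)) = -6267/(6*45 + ((-6/7 + (3/7)*(-1)) + 18)) = -6267/(270 + ((-6/7 - 3/7) + 18)) = -6267/(270 + (-9/7 + 18)) = -6267/(270 + 117/7) = -6267/2007/7 = -6267*7/2007 = -14623/669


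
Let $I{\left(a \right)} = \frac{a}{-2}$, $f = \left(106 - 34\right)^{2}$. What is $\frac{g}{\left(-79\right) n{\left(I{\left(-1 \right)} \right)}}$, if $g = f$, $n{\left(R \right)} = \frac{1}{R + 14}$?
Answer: $- \frac{75168}{79} \approx -951.49$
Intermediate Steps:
$f = 5184$ ($f = 72^{2} = 5184$)
$I{\left(a \right)} = - \frac{a}{2}$ ($I{\left(a \right)} = a \left(- \frac{1}{2}\right) = - \frac{a}{2}$)
$n{\left(R \right)} = \frac{1}{14 + R}$
$g = 5184$
$\frac{g}{\left(-79\right) n{\left(I{\left(-1 \right)} \right)}} = \frac{5184}{\left(-79\right) \frac{1}{14 - - \frac{1}{2}}} = \frac{5184}{\left(-79\right) \frac{1}{14 + \frac{1}{2}}} = \frac{5184}{\left(-79\right) \frac{1}{\frac{29}{2}}} = \frac{5184}{\left(-79\right) \frac{2}{29}} = \frac{5184}{- \frac{158}{29}} = 5184 \left(- \frac{29}{158}\right) = - \frac{75168}{79}$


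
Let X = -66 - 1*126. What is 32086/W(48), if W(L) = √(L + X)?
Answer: -16043*I/6 ≈ -2673.8*I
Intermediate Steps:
X = -192 (X = -66 - 126 = -192)
W(L) = √(-192 + L) (W(L) = √(L - 192) = √(-192 + L))
32086/W(48) = 32086/(√(-192 + 48)) = 32086/(√(-144)) = 32086/((12*I)) = 32086*(-I/12) = -16043*I/6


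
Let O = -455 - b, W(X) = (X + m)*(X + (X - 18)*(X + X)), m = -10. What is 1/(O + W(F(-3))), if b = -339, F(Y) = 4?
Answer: 1/532 ≈ 0.0018797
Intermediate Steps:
W(X) = (-10 + X)*(X + 2*X*(-18 + X)) (W(X) = (X - 10)*(X + (X - 18)*(X + X)) = (-10 + X)*(X + (-18 + X)*(2*X)) = (-10 + X)*(X + 2*X*(-18 + X)))
O = -116 (O = -455 - 1*(-339) = -455 + 339 = -116)
1/(O + W(F(-3))) = 1/(-116 + 4*(350 - 55*4 + 2*4²)) = 1/(-116 + 4*(350 - 220 + 2*16)) = 1/(-116 + 4*(350 - 220 + 32)) = 1/(-116 + 4*162) = 1/(-116 + 648) = 1/532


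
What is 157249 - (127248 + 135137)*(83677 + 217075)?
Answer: -78912656271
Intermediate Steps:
157249 - (127248 + 135137)*(83677 + 217075) = 157249 - 262385*300752 = 157249 - 1*78912813520 = 157249 - 78912813520 = -78912656271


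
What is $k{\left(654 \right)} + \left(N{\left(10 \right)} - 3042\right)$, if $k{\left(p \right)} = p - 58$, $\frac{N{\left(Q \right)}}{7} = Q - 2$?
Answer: $-2390$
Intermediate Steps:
$N{\left(Q \right)} = -14 + 7 Q$ ($N{\left(Q \right)} = 7 \left(Q - 2\right) = 7 \left(-2 + Q\right) = -14 + 7 Q$)
$k{\left(p \right)} = -58 + p$
$k{\left(654 \right)} + \left(N{\left(10 \right)} - 3042\right) = \left(-58 + 654\right) + \left(\left(-14 + 7 \cdot 10\right) - 3042\right) = 596 + \left(\left(-14 + 70\right) - 3042\right) = 596 + \left(56 - 3042\right) = 596 - 2986 = -2390$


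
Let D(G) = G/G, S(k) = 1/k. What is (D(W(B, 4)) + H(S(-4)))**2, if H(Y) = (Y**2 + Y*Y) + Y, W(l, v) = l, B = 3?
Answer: 49/64 ≈ 0.76563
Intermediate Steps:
D(G) = 1
H(Y) = Y + 2*Y**2 (H(Y) = (Y**2 + Y**2) + Y = 2*Y**2 + Y = Y + 2*Y**2)
(D(W(B, 4)) + H(S(-4)))**2 = (1 + (1 + 2/(-4))/(-4))**2 = (1 - (1 + 2*(-1/4))/4)**2 = (1 - (1 - 1/2)/4)**2 = (1 - 1/4*1/2)**2 = (1 - 1/8)**2 = (7/8)**2 = 49/64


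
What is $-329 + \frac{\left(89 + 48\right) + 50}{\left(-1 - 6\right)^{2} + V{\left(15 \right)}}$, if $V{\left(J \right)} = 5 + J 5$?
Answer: $- \frac{42254}{129} \approx -327.55$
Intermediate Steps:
$V{\left(J \right)} = 5 + 5 J$
$-329 + \frac{\left(89 + 48\right) + 50}{\left(-1 - 6\right)^{2} + V{\left(15 \right)}} = -329 + \frac{\left(89 + 48\right) + 50}{\left(-1 - 6\right)^{2} + \left(5 + 5 \cdot 15\right)} = -329 + \frac{137 + 50}{\left(-7\right)^{2} + \left(5 + 75\right)} = -329 + \frac{187}{49 + 80} = -329 + \frac{187}{129} = - \frac{42254}{129}$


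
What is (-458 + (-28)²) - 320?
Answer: 6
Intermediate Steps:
(-458 + (-28)²) - 320 = (-458 + 784) - 320 = 326 - 320 = 6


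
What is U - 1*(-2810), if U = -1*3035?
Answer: -225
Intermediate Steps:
U = -3035
U - 1*(-2810) = -3035 - 1*(-2810) = -3035 + 2810 = -225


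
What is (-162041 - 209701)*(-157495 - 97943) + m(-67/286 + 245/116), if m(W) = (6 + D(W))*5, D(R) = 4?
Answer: 94957033046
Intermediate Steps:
m(W) = 50 (m(W) = (6 + 4)*5 = 10*5 = 50)
(-162041 - 209701)*(-157495 - 97943) + m(-67/286 + 245/116) = (-162041 - 209701)*(-157495 - 97943) + 50 = -371742*(-255438) + 50 = 94957032996 + 50 = 94957033046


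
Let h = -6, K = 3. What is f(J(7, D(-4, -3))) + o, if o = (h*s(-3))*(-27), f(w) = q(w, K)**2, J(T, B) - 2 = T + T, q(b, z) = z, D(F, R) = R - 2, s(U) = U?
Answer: -477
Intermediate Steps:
D(F, R) = -2 + R
J(T, B) = 2 + 2*T (J(T, B) = 2 + (T + T) = 2 + 2*T)
f(w) = 9 (f(w) = 3**2 = 9)
o = -486 (o = -6*(-3)*(-27) = 18*(-27) = -486)
f(J(7, D(-4, -3))) + o = 9 - 486 = -477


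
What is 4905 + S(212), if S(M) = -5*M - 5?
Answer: 3840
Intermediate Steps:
S(M) = -5 - 5*M
4905 + S(212) = 4905 + (-5 - 5*212) = 4905 + (-5 - 1060) = 4905 - 1065 = 3840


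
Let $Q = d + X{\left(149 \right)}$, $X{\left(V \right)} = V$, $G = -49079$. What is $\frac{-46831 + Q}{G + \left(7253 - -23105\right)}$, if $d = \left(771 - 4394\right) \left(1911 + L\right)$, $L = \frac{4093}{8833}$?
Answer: $\frac{61582914694}{165362593} \approx 372.41$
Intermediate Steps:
$L = \frac{4093}{8833}$ ($L = 4093 \cdot \frac{1}{8833} = \frac{4093}{8833} \approx 0.46338$)
$d = - \frac{61170572588}{8833}$ ($d = \left(771 - 4394\right) \left(1911 + \frac{4093}{8833}\right) = \left(-3623\right) \frac{16883956}{8833} = - \frac{61170572588}{8833} \approx -6.9252 \cdot 10^{6}$)
$Q = - \frac{61169256471}{8833}$ ($Q = - \frac{61170572588}{8833} + 149 = - \frac{61169256471}{8833} \approx -6.9251 \cdot 10^{6}$)
$\frac{-46831 + Q}{G + \left(7253 - -23105\right)} = \frac{-46831 - \frac{61169256471}{8833}}{-49079 + \left(7253 - -23105\right)} = - \frac{61582914694}{8833 \left(-49079 + \left(7253 + 23105\right)\right)} = - \frac{61582914694}{8833 \left(-49079 + 30358\right)} = - \frac{61582914694}{8833 \left(-18721\right)} = \left(- \frac{61582914694}{8833}\right) \left(- \frac{1}{18721}\right) = \frac{61582914694}{165362593}$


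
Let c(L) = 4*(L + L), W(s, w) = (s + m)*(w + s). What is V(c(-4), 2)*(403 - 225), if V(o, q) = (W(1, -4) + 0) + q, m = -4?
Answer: 1958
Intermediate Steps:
W(s, w) = (-4 + s)*(s + w) (W(s, w) = (s - 4)*(w + s) = (-4 + s)*(s + w))
c(L) = 8*L (c(L) = 4*(2*L) = 8*L)
V(o, q) = 9 + q (V(o, q) = ((1² - 4*1 - 4*(-4) + 1*(-4)) + 0) + q = ((1 - 4 + 16 - 4) + 0) + q = (9 + 0) + q = 9 + q)
V(c(-4), 2)*(403 - 225) = (9 + 2)*(403 - 225) = 11*178 = 1958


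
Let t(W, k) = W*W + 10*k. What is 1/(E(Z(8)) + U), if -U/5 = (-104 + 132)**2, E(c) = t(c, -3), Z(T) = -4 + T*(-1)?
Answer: -1/3806 ≈ -0.00026274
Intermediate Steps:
Z(T) = -4 - T
t(W, k) = W**2 + 10*k
E(c) = -30 + c**2 (E(c) = c**2 + 10*(-3) = c**2 - 30 = -30 + c**2)
U = -3920 (U = -5*(-104 + 132)**2 = -5*28**2 = -5*784 = -3920)
1/(E(Z(8)) + U) = 1/((-30 + (-4 - 1*8)**2) - 3920) = 1/((-30 + (-4 - 8)**2) - 3920) = 1/((-30 + (-12)**2) - 3920) = 1/((-30 + 144) - 3920) = 1/(114 - 3920) = 1/(-3806) = -1/3806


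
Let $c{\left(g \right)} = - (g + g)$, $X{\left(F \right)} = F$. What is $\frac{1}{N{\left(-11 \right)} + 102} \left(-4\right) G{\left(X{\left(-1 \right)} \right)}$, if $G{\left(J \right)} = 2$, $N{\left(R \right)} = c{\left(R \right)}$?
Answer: $- \frac{2}{31} \approx -0.064516$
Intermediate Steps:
$c{\left(g \right)} = - 2 g$
$N{\left(R \right)} = - 2 R$
$\frac{1}{N{\left(-11 \right)} + 102} \left(-4\right) G{\left(X{\left(-1 \right)} \right)} = \frac{1}{\left(-2\right) \left(-11\right) + 102} \left(-4\right) 2 = \frac{1}{22 + 102} \left(-4\right) 2 = \frac{1}{124} \left(-4\right) 2 = \left(- \frac{1}{31}\right) 2 = - \frac{2}{31}$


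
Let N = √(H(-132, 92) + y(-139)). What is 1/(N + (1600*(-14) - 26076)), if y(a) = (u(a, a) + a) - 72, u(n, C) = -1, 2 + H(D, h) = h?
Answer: -24238/1174961349 - I*√122/2349922698 ≈ -2.0629e-5 - 4.7003e-9*I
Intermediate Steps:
H(D, h) = -2 + h
y(a) = -73 + a (y(a) = (-1 + a) - 72 = -73 + a)
N = I*√122 (N = √((-2 + 92) + (-73 - 139)) = √(90 - 212) = √(-122) = I*√122 ≈ 11.045*I)
1/(N + (1600*(-14) - 26076)) = 1/(I*√122 + (1600*(-14) - 26076)) = 1/(I*√122 + (-22400 - 26076)) = 1/(I*√122 - 48476) = 1/(-48476 + I*√122)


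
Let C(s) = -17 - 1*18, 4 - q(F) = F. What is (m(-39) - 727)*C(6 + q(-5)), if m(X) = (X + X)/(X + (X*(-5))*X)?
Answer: 356225/14 ≈ 25445.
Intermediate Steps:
q(F) = 4 - F
C(s) = -35 (C(s) = -17 - 18 = -35)
m(X) = 2*X/(X - 5*X**2) (m(X) = (2*X)/(X + (-5*X)*X) = (2*X)/(X - 5*X**2) = 2*X/(X - 5*X**2))
(m(-39) - 727)*C(6 + q(-5)) = (-2/(-1 + 5*(-39)) - 727)*(-35) = (-2/(-1 - 195) - 727)*(-35) = (-2/(-196) - 727)*(-35) = (-2*(-1/196) - 727)*(-35) = (1/98 - 727)*(-35) = -71245/98*(-35) = 356225/14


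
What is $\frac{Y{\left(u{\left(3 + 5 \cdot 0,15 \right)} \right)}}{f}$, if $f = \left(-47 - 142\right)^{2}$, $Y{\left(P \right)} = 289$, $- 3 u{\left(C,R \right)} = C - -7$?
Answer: $\frac{289}{35721} \approx 0.0080905$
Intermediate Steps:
$u{\left(C,R \right)} = - \frac{7}{3} - \frac{C}{3}$ ($u{\left(C,R \right)} = - \frac{C - -7}{3} = - \frac{C + 7}{3} = - \frac{7 + C}{3} = - \frac{7}{3} - \frac{C}{3}$)
$f = 35721$ ($f = \left(-189\right)^{2} = 35721$)
$\frac{Y{\left(u{\left(3 + 5 \cdot 0,15 \right)} \right)}}{f} = \frac{289}{35721}$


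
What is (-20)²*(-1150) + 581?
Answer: -459419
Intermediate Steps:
(-20)²*(-1150) + 581 = 400*(-1150) + 581 = -460000 + 581 = -459419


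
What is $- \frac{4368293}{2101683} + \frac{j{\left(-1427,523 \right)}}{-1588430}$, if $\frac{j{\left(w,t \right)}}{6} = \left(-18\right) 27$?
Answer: $- \frac{3466299571181}{1669188163845} \approx -2.0766$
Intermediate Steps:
$j{\left(w,t \right)} = -2916$ ($j{\left(w,t \right)} = 6 \left(\left(-18\right) 27\right) = 6 \left(-486\right) = -2916$)
$- \frac{4368293}{2101683} + \frac{j{\left(-1427,523 \right)}}{-1588430} = - \frac{4368293}{2101683} - \frac{2916}{-1588430} = \left(-4368293\right) \frac{1}{2101683} - - \frac{1458}{794215} = - \frac{4368293}{2101683} + \frac{1458}{794215} = - \frac{3466299571181}{1669188163845}$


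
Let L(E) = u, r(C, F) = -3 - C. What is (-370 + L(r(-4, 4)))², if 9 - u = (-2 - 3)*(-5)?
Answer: 148996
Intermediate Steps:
u = -16 (u = 9 - (-2 - 3)*(-5) = 9 - (-5)*(-5) = 9 - 1*25 = 9 - 25 = -16)
L(E) = -16
(-370 + L(r(-4, 4)))² = (-370 - 16)² = (-386)² = 148996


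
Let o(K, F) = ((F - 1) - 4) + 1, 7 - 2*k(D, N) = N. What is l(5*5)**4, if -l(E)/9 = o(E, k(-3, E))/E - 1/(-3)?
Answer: 3111696/390625 ≈ 7.9659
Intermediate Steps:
k(D, N) = 7/2 - N/2
o(K, F) = -4 + F (o(K, F) = ((-1 + F) - 4) + 1 = (-5 + F) + 1 = -4 + F)
l(E) = -3 - 9*(-1/2 - E/2)/E (l(E) = -9*((-4 + (7/2 - E/2))/E - 1/(-3)) = -9*((-1/2 - E/2)/E - 1*(-1/3)) = -9*((-1/2 - E/2)/E + 1/3) = -9*(1/3 + (-1/2 - E/2)/E) = -3 - 9*(-1/2 - E/2)/E)
l(5*5)**4 = (3*(3 + 5*5)/(2*((5*5))))**4 = ((3/2)*(3 + 25)/25)**4 = ((3/2)*(1/25)*28)**4 = (42/25)**4 = 3111696/390625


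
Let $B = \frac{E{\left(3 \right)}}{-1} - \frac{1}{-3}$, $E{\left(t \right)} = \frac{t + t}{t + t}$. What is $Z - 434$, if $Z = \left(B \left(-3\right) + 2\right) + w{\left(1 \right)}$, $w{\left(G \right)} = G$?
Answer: $-429$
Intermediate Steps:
$E{\left(t \right)} = 1$ ($E{\left(t \right)} = \frac{2 t}{2 t} = 2 t \frac{1}{2 t} = 1$)
$B = - \frac{2}{3}$ ($B = 1 \frac{1}{-1} - \frac{1}{-3} = 1 \left(-1\right) - - \frac{1}{3} = -1 + \frac{1}{3} = - \frac{2}{3} \approx -0.66667$)
$Z = 5$ ($Z = \left(\left(- \frac{2}{3}\right) \left(-3\right) + 2\right) + 1 = \left(2 + 2\right) + 1 = 4 + 1 = 5$)
$Z - 434 = 5 - 434 = -429$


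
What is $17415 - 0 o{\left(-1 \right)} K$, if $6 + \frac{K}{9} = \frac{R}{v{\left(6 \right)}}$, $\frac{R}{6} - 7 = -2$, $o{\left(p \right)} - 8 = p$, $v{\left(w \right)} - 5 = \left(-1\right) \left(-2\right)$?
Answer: $17415$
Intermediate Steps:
$v{\left(w \right)} = 7$ ($v{\left(w \right)} = 5 - -2 = 5 + 2 = 7$)
$o{\left(p \right)} = 8 + p$
$R = 30$ ($R = 42 + 6 \left(-2\right) = 42 - 12 = 30$)
$K = - \frac{108}{7}$ ($K = -54 + 9 \cdot \frac{30}{7} = -54 + \frac{270}{7} = - \frac{108}{7} \approx -15.429$)
$17415 - 0 o{\left(-1 \right)} K = 17415 - 0 \left(8 - 1\right) \left(- \frac{108}{7}\right) = 17415 - 0 \cdot 7 \left(- \frac{108}{7}\right) = 17415 - 0 \left(- \frac{108}{7}\right) = 17415 - 0 = 17415 + 0 = 17415$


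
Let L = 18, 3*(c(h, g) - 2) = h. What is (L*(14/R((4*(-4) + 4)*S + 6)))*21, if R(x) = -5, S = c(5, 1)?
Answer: -5292/5 ≈ -1058.4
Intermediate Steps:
c(h, g) = 2 + h/3
S = 11/3 (S = 2 + (⅓)*5 = 2 + 5/3 = 11/3 ≈ 3.6667)
(L*(14/R((4*(-4) + 4)*S + 6)))*21 = (18*(14/(-5)))*21 = (18*(14*(-⅕)))*21 = (18*(-14/5))*21 = -252/5*21 = -5292/5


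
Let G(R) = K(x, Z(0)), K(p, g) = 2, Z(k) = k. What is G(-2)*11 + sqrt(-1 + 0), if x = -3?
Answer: 22 + I ≈ 22.0 + 1.0*I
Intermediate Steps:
G(R) = 2
G(-2)*11 + sqrt(-1 + 0) = 2*11 + sqrt(-1 + 0) = 22 + sqrt(-1) = 22 + I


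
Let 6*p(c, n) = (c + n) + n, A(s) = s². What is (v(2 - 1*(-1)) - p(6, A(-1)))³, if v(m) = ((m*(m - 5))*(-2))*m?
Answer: 1124864/27 ≈ 41662.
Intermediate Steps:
v(m) = -2*m²*(-5 + m) (v(m) = ((m*(-5 + m))*(-2))*m = (-2*m*(-5 + m))*m = -2*m²*(-5 + m))
p(c, n) = n/3 + c/6 (p(c, n) = ((c + n) + n)/6 = (c + 2*n)/6 = n/3 + c/6)
(v(2 - 1*(-1)) - p(6, A(-1)))³ = (2*(2 - 1*(-1))²*(5 - (2 - 1*(-1))) - ((⅓)*(-1)² + (⅙)*6))³ = (2*(2 + 1)²*(5 - (2 + 1)) - ((⅓)*1 + 1))³ = (2*3²*(5 - 1*3) - (⅓ + 1))³ = (2*9*(5 - 3) - 1*4/3)³ = (2*9*2 - 4/3)³ = (36 - 4/3)³ = (104/3)³ = 1124864/27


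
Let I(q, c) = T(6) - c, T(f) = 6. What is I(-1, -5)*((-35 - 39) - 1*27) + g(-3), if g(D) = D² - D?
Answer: -1099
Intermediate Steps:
I(q, c) = 6 - c
I(-1, -5)*((-35 - 39) - 1*27) + g(-3) = (6 - 1*(-5))*((-35 - 39) - 1*27) - 3*(-1 - 3) = (6 + 5)*(-74 - 27) - 3*(-4) = 11*(-101) + 12 = -1111 + 12 = -1099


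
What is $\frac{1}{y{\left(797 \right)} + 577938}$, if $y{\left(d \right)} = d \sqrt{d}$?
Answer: $\frac{577938}{333506070271} - \frac{797 \sqrt{797}}{333506070271} \approx 1.6655 \cdot 10^{-6}$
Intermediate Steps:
$y{\left(d \right)} = d^{\frac{3}{2}}$
$\frac{1}{y{\left(797 \right)} + 577938} = \frac{1}{797^{\frac{3}{2}} + 577938} = \frac{1}{797 \sqrt{797} + 577938} = \frac{1}{577938 + 797 \sqrt{797}}$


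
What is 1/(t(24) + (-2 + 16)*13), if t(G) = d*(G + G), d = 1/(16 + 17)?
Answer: 11/2018 ≈ 0.0054509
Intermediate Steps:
d = 1/33 ≈ 0.030303
t(G) = 2*G/33 (t(G) = (G + G)/33 = (2*G)/33 = 2*G/33)
1/(t(24) + (-2 + 16)*13) = 1/((2/33)*24 + (-2 + 16)*13) = 1/(16/11 + 14*13) = 1/(16/11 + 182) = 1/(2018/11) = 11/2018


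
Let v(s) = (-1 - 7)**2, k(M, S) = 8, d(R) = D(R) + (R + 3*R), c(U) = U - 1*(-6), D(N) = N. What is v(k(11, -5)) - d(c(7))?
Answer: -1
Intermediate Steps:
c(U) = 6 + U (c(U) = U + 6 = 6 + U)
d(R) = 5*R (d(R) = R + (R + 3*R) = R + 4*R = 5*R)
v(s) = 64 (v(s) = (-8)**2 = 64)
v(k(11, -5)) - d(c(7)) = 64 - 5*(6 + 7) = 64 - 5*13 = 64 - 1*65 = 64 - 65 = -1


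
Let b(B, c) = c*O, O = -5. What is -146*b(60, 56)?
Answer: 40880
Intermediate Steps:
b(B, c) = -5*c (b(B, c) = c*(-5) = -5*c)
-146*b(60, 56) = -(-730)*56 = -146*(-280) = 40880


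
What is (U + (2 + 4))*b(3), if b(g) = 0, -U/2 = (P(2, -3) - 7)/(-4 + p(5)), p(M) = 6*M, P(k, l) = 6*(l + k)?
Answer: 0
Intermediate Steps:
P(k, l) = 6*k + 6*l (P(k, l) = 6*(k + l) = 6*k + 6*l)
U = 1 (U = -2*((6*2 + 6*(-3)) - 7)/(-4 + 6*5) = -2*((12 - 18) - 7)/(-4 + 30) = -2*(-6 - 7)/26 = -(-26)/26 = -2*(-1/2) = 1)
(U + (2 + 4))*b(3) = (1 + (2 + 4))*0 = (1 + 6)*0 = 7*0 = 0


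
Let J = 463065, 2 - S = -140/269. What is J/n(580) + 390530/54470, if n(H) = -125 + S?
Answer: -677216070604/179462309 ≈ -3773.6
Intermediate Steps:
S = 678/269 (S = 2 - (-140)/269 = 2 - 1*(-140/269) = 2 + 140/269 = 678/269 ≈ 2.5204)
n(H) = -32947/269 (n(H) = -125 + 678/269 = -32947/269)
J/n(580) + 390530/54470 = 463065/(-32947/269) + 390530/54470 = 463065*(-269/32947) + 390530*(1/54470) = -124564485/32947 + 39053/5447 = -677216070604/179462309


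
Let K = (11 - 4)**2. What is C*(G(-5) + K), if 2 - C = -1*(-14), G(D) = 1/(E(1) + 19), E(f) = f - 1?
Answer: -11184/19 ≈ -588.63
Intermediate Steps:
E(f) = -1 + f
G(D) = 1/19 (G(D) = 1/((-1 + 1) + 19) = 1/(0 + 19) = 1/19)
C = -12 (C = 2 - (-1)*(-14) = 2 - 1*14 = 2 - 14 = -12)
K = 49 (K = 7**2 = 49)
C*(G(-5) + K) = -12*(1/19 + 49) = -12*932/19 = -11184/19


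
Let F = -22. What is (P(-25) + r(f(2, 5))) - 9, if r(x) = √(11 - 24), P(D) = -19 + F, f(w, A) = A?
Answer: -50 + I*√13 ≈ -50.0 + 3.6056*I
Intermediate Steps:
P(D) = -41 (P(D) = -19 - 22 = -41)
r(x) = I*√13 (r(x) = √(-13) = I*√13)
(P(-25) + r(f(2, 5))) - 9 = (-41 + I*√13) - 9 = -50 + I*√13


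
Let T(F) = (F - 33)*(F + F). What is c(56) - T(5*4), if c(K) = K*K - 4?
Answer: 3652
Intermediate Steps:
T(F) = 2*F*(-33 + F) (T(F) = (-33 + F)*(2*F) = 2*F*(-33 + F))
c(K) = -4 + K**2 (c(K) = K**2 - 4 = -4 + K**2)
c(56) - T(5*4) = (-4 + 56**2) - 2*5*4*(-33 + 5*4) = (-4 + 3136) - 2*20*(-33 + 20) = 3132 - 2*20*(-13) = 3132 - 1*(-520) = 3132 + 520 = 3652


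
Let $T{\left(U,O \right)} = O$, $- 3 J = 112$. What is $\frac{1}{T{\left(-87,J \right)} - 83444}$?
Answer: $- \frac{3}{250444} \approx -1.1979 \cdot 10^{-5}$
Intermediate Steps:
$J = - \frac{112}{3}$ ($J = \left(- \frac{1}{3}\right) 112 = - \frac{112}{3} \approx -37.333$)
$\frac{1}{T{\left(-87,J \right)} - 83444} = \frac{1}{- \frac{112}{3} - 83444} = \frac{1}{- \frac{250444}{3}} = - \frac{3}{250444}$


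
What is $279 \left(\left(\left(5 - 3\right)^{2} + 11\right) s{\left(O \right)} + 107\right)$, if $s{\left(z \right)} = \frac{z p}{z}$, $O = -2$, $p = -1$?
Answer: $25668$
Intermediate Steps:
$s{\left(z \right)} = -1$ ($s{\left(z \right)} = \frac{z \left(-1\right)}{z} = \frac{\left(-1\right) z}{z} = -1$)
$279 \left(\left(\left(5 - 3\right)^{2} + 11\right) s{\left(O \right)} + 107\right) = 279 \left(\left(\left(5 - 3\right)^{2} + 11\right) \left(-1\right) + 107\right) = 279 \left(\left(2^{2} + 11\right) \left(-1\right) + 107\right) = 279 \left(\left(4 + 11\right) \left(-1\right) + 107\right) = 279 \left(15 \left(-1\right) + 107\right) = 279 \left(-15 + 107\right) = 279 \cdot 92 = 25668$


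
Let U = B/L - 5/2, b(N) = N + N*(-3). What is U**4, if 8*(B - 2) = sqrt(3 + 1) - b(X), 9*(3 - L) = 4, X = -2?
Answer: 777796321/71639296 ≈ 10.857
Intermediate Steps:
L = 23/9 (L = 3 - 1/9*4 = 3 - 4/9 = 23/9 ≈ 2.5556)
b(N) = -2*N (b(N) = N - 3*N = -2*N)
B = 7/4 (B = 2 + (sqrt(3 + 1) - (-2)*(-2))/8 = 2 + (sqrt(4) - 1*4)/8 = 2 + (2 - 4)/8 = 2 + (1/8)*(-2) = 2 - 1/4 = 7/4 ≈ 1.7500)
U = -167/92 (U = 7/(4*(23/9)) - 5/2 = (7/4)*(9/23) - 5*1/2 = 63/92 - 5/2 = -167/92 ≈ -1.8152)
U**4 = (-167/92)**4 = 777796321/71639296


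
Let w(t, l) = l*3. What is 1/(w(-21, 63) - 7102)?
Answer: -1/6913 ≈ -0.00014465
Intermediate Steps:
w(t, l) = 3*l
1/(w(-21, 63) - 7102) = 1/(3*63 - 7102) = 1/(189 - 7102) = 1/(-6913) = -1/6913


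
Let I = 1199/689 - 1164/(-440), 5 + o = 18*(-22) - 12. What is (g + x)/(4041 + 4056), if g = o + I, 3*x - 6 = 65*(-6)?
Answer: -13556667/204557210 ≈ -0.066273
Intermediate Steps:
o = -413 (o = -5 + (18*(-22) - 12) = -5 + (-396 - 12) = -5 - 408 = -413)
I = 332389/75790 (I = 1199*(1/689) - 1164*(-1/440) = 1199/689 + 291/110 = 332389/75790 ≈ 4.3857)
x = -128 (x = 2 + (65*(-6))/3 = 2 + (⅓)*(-390) = 2 - 130 = -128)
g = -30968881/75790 (g = -413 + 332389/75790 = -30968881/75790 ≈ -408.61)
(g + x)/(4041 + 4056) = (-30968881/75790 - 128)/(4041 + 4056) = -40670001/75790/8097 = -40670001/75790*1/8097 = -13556667/204557210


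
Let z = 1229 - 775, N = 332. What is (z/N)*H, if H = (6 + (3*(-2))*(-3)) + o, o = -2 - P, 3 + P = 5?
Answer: 2270/83 ≈ 27.349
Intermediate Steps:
P = 2 (P = -3 + 5 = 2)
o = -4 (o = -2 - 1*2 = -2 - 2 = -4)
z = 454
H = 20 (H = (6 + (3*(-2))*(-3)) - 4 = (6 - 6*(-3)) - 4 = (6 + 18) - 4 = 24 - 4 = 20)
(z/N)*H = (454/332)*20 = (454*(1/332))*20 = (227/166)*20 = 2270/83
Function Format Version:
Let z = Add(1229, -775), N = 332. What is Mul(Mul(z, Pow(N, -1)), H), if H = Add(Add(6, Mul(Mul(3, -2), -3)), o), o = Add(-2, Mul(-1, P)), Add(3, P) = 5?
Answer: Rational(2270, 83) ≈ 27.349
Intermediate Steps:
P = 2 (P = Add(-3, 5) = 2)
o = -4 (o = Add(-2, Mul(-1, 2)) = Add(-2, -2) = -4)
z = 454
H = 20 (H = Add(Add(6, Mul(Mul(3, -2), -3)), -4) = Add(Add(6, Mul(-6, -3)), -4) = Add(Add(6, 18), -4) = Add(24, -4) = 20)
Mul(Mul(z, Pow(N, -1)), H) = Mul(Mul(454, Pow(332, -1)), 20) = Mul(Mul(454, Rational(1, 332)), 20) = Mul(Rational(227, 166), 20) = Rational(2270, 83)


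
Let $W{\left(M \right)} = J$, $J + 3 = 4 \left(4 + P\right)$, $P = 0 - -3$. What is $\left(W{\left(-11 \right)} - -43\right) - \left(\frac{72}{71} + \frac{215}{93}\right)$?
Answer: $\frac{427043}{6603} \approx 64.674$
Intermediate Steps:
$P = 3$ ($P = 0 + 3 = 3$)
$J = 25$ ($J = -3 + 4 \left(4 + 3\right) = -3 + 4 \cdot 7 = -3 + 28 = 25$)
$W{\left(M \right)} = 25$
$\left(W{\left(-11 \right)} - -43\right) - \left(\frac{72}{71} + \frac{215}{93}\right) = \left(25 - -43\right) - \left(\frac{72}{71} + \frac{215}{93}\right) = \left(25 + 43\right) - \frac{21961}{6603} = 68 - \frac{21961}{6603} = \frac{427043}{6603}$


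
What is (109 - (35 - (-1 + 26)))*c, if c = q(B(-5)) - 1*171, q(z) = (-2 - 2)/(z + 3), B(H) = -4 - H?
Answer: -17028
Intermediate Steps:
q(z) = -4/(3 + z)
c = -172 (c = -4/(3 + (-4 - 1*(-5))) - 1*171 = -4/(3 + (-4 + 5)) - 171 = -4/(3 + 1) - 171 = -4/4 - 171 = -4*¼ - 171 = -1 - 171 = -172)
(109 - (35 - (-1 + 26)))*c = (109 - (35 - (-1 + 26)))*(-172) = (109 - (35 - 1*25))*(-172) = (109 - (35 - 25))*(-172) = (109 - 1*10)*(-172) = (109 - 10)*(-172) = 99*(-172) = -17028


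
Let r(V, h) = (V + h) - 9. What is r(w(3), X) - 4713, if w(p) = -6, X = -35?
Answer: -4763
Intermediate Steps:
r(V, h) = -9 + V + h
r(w(3), X) - 4713 = (-9 - 6 - 35) - 4713 = -50 - 4713 = -4763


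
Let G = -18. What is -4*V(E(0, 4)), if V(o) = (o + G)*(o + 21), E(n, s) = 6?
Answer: 1296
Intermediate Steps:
V(o) = (-18 + o)*(21 + o) (V(o) = (o - 18)*(o + 21) = (-18 + o)*(21 + o))
-4*V(E(0, 4)) = -4*(-378 + 6**2 + 3*6) = -4*(-378 + 36 + 18) = -4*(-324) = 1296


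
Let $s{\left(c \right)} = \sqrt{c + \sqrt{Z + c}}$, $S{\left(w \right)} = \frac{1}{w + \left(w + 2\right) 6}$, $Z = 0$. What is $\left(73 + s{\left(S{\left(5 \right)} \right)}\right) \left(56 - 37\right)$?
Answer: $1387 + \frac{19 \sqrt{47 + 47 \sqrt{47}}}{47} \approx 1394.8$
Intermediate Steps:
$S{\left(w \right)} = \frac{1}{12 + 7 w}$ ($S{\left(w \right)} = \frac{1}{w + \left(2 + w\right) 6} = \frac{1}{w + \left(12 + 6 w\right)} = \frac{1}{12 + 7 w}$)
$s{\left(c \right)} = \sqrt{c + \sqrt{c}}$ ($s{\left(c \right)} = \sqrt{c + \sqrt{0 + c}} = \sqrt{c + \sqrt{c}}$)
$\left(73 + s{\left(S{\left(5 \right)} \right)}\right) \left(56 - 37\right) = \left(73 + \sqrt{\frac{1}{12 + 7 \cdot 5} + \sqrt{\frac{1}{12 + 7 \cdot 5}}}\right) \left(56 - 37\right) = \left(73 + \sqrt{\frac{1}{12 + 35} + \sqrt{\frac{1}{12 + 35}}}\right) \left(56 - 37\right) = \left(73 + \sqrt{\frac{1}{47} + \sqrt{\frac{1}{47}}}\right) 19 = \left(73 + \sqrt{\frac{1}{47} + \frac{\sqrt{47}}{47}}\right) 19 = 1387 + 19 \sqrt{\frac{1}{47} + \frac{\sqrt{47}}{47}}$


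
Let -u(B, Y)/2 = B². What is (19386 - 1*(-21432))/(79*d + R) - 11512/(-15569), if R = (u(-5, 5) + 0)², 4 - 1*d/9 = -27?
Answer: 918011434/382078829 ≈ 2.4027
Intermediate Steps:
d = 279 (d = 36 - 9*(-27) = 36 + 243 = 279)
u(B, Y) = -2*B²
R = 2500 (R = (-2*(-5)² + 0)² = (-2*25 + 0)² = (-50 + 0)² = (-50)² = 2500)
(19386 - 1*(-21432))/(79*d + R) - 11512/(-15569) = (19386 - 1*(-21432))/(79*279 + 2500) - 11512/(-15569) = (19386 + 21432)/(22041 + 2500) - 11512*(-1/15569) = 40818/24541 + 11512/15569 = 918011434/382078829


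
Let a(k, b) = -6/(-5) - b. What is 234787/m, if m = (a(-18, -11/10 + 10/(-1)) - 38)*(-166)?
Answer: 1173935/21331 ≈ 55.034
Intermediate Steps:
a(k, b) = 6/5 - b (a(k, b) = -6*(-⅕) - b = 6/5 - b)
m = 21331/5 (m = ((6/5 - (-11/10 + 10/(-1))) - 38)*(-166) = ((6/5 - (-11*⅒ + 10*(-1))) - 38)*(-166) = ((6/5 - (-11/10 - 10)) - 38)*(-166) = ((6/5 - 1*(-111/10)) - 38)*(-166) = ((6/5 + 111/10) - 38)*(-166) = (123/10 - 38)*(-166) = -257/10*(-166) = 21331/5 ≈ 4266.2)
234787/m = 234787/(21331/5) = 234787*(5/21331) = 1173935/21331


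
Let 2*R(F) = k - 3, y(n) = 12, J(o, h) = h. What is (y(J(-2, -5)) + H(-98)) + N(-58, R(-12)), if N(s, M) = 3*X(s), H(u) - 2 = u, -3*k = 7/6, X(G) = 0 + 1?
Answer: -81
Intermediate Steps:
X(G) = 1
k = -7/18 (k = -7/(3*6) = -⅓*7/6 = -7/18 ≈ -0.38889)
H(u) = 2 + u
R(F) = -61/36 (R(F) = (-7/18 - 3)/2 = (½)*(-61/18) = -61/36)
N(s, M) = 3 (N(s, M) = 3*1 = 3)
(y(J(-2, -5)) + H(-98)) + N(-58, R(-12)) = (12 + (2 - 98)) + 3 = (12 - 96) + 3 = -84 + 3 = -81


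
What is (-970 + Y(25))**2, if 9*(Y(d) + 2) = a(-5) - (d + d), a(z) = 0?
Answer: 77404804/81 ≈ 9.5562e+5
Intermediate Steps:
Y(d) = -2 - 2*d/9 (Y(d) = -2 + (0 - (d + d))/9 = -2 + (0 - 2*d)/9 = -2 + (-2*d)/9 = -2 - 2*d/9)
(-970 + Y(25))**2 = (-970 + (-2 - 2/9*25))**2 = (-970 + (-2 - 50/9))**2 = (-970 - 68/9)**2 = (-8798/9)**2 = 77404804/81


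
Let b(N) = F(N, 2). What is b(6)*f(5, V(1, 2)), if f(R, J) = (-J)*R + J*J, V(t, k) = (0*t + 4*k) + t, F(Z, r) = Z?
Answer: 216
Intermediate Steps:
b(N) = N
V(t, k) = t + 4*k (V(t, k) = (0 + 4*k) + t = 4*k + t = t + 4*k)
f(R, J) = J**2 - J*R (f(R, J) = -J*R + J**2 = J**2 - J*R)
b(6)*f(5, V(1, 2)) = 6*((1 + 4*2)*((1 + 4*2) - 1*5)) = 6*((1 + 8)*((1 + 8) - 5)) = 6*(9*(9 - 5)) = 6*(9*4) = 6*36 = 216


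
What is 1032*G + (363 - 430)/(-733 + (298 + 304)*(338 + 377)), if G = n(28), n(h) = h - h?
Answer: -67/429697 ≈ -0.00015592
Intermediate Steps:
n(h) = 0
G = 0
1032*G + (363 - 430)/(-733 + (298 + 304)*(338 + 377)) = 1032*0 + (363 - 430)/(-733 + (298 + 304)*(338 + 377)) = 0 - 67/(-733 + 602*715) = 0 - 67/(-733 + 430430) = 0 - 67/429697 = -67/429697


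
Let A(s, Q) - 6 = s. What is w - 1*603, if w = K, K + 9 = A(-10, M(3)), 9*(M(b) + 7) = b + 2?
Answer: -616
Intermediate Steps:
M(b) = -61/9 + b/9 (M(b) = -7 + (b + 2)/9 = -7 + (2 + b)/9 = -7 + (2/9 + b/9) = -61/9 + b/9)
A(s, Q) = 6 + s
K = -13 (K = -9 + (6 - 10) = -9 - 4 = -13)
w = -13
w - 1*603 = -13 - 1*603 = -13 - 603 = -616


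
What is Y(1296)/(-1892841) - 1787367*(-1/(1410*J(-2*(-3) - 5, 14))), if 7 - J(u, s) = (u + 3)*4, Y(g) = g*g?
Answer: -378279540743/2668905810 ≈ -141.74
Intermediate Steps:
Y(g) = g**2
J(u, s) = -5 - 4*u (J(u, s) = 7 - (u + 3)*4 = 7 - (3 + u)*4 = 7 - (12 + 4*u) = 7 + (-12 - 4*u) = -5 - 4*u)
Y(1296)/(-1892841) - 1787367*(-1/(1410*J(-2*(-3) - 5, 14))) = 1296**2/(-1892841) - 1787367*(-1/(1410*(-5 - 4*(-2*(-3) - 5)))) = 1679616*(-1/1892841) - 1787367*(-1/(1410*(-5 - 4*(6 - 5)))) = -559872/630947 - 1787367*(-1/(1410*(-5 - 4*1))) = -559872/630947 - 1787367*(-1/(1410*(-5 - 4))) = -559872/630947 - 1787367/((-1410*(-9))) = -559872/630947 - 1787367/12690 = -559872/630947 - 1787367*1/12690 = -559872/630947 - 595789/4230 = -378279540743/2668905810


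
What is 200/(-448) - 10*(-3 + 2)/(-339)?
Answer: -9035/18984 ≈ -0.47593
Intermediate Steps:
200/(-448) - 10*(-3 + 2)/(-339) = 200*(-1/448) - 10*(-1)*(-1/339) = -25/56 + 10*(-1/339) = -25/56 - 10/339 = -9035/18984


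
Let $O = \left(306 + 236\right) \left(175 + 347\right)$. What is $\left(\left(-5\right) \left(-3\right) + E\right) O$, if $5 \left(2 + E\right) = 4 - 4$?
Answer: $3678012$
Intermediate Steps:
$E = -2$ ($E = -2 + \frac{4 - 4}{5} = -2 + \frac{1}{5} \cdot 0 = -2 + 0 = -2$)
$O = 282924$ ($O = 542 \cdot 522 = 282924$)
$\left(\left(-5\right) \left(-3\right) + E\right) O = \left(\left(-5\right) \left(-3\right) - 2\right) 282924 = \left(15 - 2\right) 282924 = 13 \cdot 282924 = 3678012$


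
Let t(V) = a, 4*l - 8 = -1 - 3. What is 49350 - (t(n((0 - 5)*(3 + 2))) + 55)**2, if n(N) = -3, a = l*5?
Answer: 45750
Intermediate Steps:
l = 1 (l = 2 + (-1 - 3)/4 = 2 + (1/4)*(-4) = 2 - 1 = 1)
a = 5 (a = 1*5 = 5)
t(V) = 5
49350 - (t(n((0 - 5)*(3 + 2))) + 55)**2 = 49350 - (5 + 55)**2 = 49350 - 1*60**2 = 49350 - 1*3600 = 49350 - 3600 = 45750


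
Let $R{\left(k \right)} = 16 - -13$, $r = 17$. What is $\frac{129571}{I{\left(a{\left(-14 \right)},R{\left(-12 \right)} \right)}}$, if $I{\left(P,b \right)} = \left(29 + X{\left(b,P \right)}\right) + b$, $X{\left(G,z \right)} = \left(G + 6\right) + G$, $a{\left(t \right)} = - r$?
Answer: $\frac{129571}{122} \approx 1062.1$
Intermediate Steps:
$R{\left(k \right)} = 29$ ($R{\left(k \right)} = 16 + 13 = 29$)
$a{\left(t \right)} = -17$ ($a{\left(t \right)} = \left(-1\right) 17 = -17$)
$X{\left(G,z \right)} = 6 + 2 G$ ($X{\left(G,z \right)} = \left(6 + G\right) + G = 6 + 2 G$)
$I{\left(P,b \right)} = 35 + 3 b$ ($I{\left(P,b \right)} = \left(29 + \left(6 + 2 b\right)\right) + b = \left(35 + 2 b\right) + b = 35 + 3 b$)
$\frac{129571}{I{\left(a{\left(-14 \right)},R{\left(-12 \right)} \right)}} = \frac{129571}{35 + 3 \cdot 29} = \frac{129571}{35 + 87} = \frac{129571}{122}$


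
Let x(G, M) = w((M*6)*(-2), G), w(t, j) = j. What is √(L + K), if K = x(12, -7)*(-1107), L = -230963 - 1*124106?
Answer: I*√368353 ≈ 606.92*I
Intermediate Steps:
L = -355069 (L = -230963 - 124106 = -355069)
x(G, M) = G
K = -13284 (K = 12*(-1107) = -13284)
√(L + K) = √(-355069 - 13284) = √(-368353) = I*√368353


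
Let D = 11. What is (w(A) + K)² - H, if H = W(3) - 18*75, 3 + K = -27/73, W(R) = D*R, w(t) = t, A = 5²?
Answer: 9511534/5329 ≈ 1784.9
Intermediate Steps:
A = 25
W(R) = 11*R
K = -246/73 (K = -3 - 27/73 = -246/73 ≈ -3.3699)
H = -1317 (H = 11*3 - 18*75 = 33 - 1350 = -1317)
(w(A) + K)² - H = (25 - 246/73)² - 1*(-1317) = (1579/73)² + 1317 = 2493241/5329 + 1317 = 9511534/5329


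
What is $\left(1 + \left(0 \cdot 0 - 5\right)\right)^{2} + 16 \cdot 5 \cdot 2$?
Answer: $176$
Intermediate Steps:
$\left(1 + \left(0 \cdot 0 - 5\right)\right)^{2} + 16 \cdot 5 \cdot 2 = \left(1 + \left(0 - 5\right)\right)^{2} + 16 \cdot 10 = \left(1 - 5\right)^{2} + 160 = \left(-4\right)^{2} + 160 = 16 + 160 = 176$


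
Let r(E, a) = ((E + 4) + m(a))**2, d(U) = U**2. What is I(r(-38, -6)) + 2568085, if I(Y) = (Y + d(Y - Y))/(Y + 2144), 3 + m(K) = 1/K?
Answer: 325923421334/126913 ≈ 2.5681e+6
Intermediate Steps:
m(K) = -3 + 1/K
r(E, a) = (1 + E + 1/a)**2 (r(E, a) = ((E + 4) + (-3 + 1/a))**2 = ((4 + E) + (-3 + 1/a))**2 = (1 + E + 1/a)**2)
I(Y) = Y/(2144 + Y) (I(Y) = (Y + (Y - Y)**2)/(Y + 2144) = (Y + 0**2)/(2144 + Y) = (Y + 0)/(2144 + Y) = Y/(2144 + Y))
I(r(-38, -6)) + 2568085 = ((1 - 6*(1 - 38))**2/(-6)**2)/(2144 + (1 - 6*(1 - 38))**2/(-6)**2) + 2568085 = ((1 - 6*(-37))**2/36)/(2144 + (1 - 6*(-37))**2/36) + 2568085 = ((1 + 222)**2/36)/(2144 + (1 + 222)**2/36) + 2568085 = ((1/36)*223**2)/(2144 + (1/36)*223**2) + 2568085 = ((1/36)*49729)/(2144 + (1/36)*49729) + 2568085 = 49729/(36*(2144 + 49729/36)) + 2568085 = 49729/(36*(126913/36)) + 2568085 = (49729/36)*(36/126913) + 2568085 = 49729/126913 + 2568085 = 325923421334/126913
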